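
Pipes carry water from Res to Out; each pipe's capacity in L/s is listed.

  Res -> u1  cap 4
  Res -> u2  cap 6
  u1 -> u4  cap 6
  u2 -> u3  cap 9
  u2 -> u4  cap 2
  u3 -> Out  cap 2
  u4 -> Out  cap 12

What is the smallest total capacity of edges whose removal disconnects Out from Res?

8

Augment Res→u1→u4→Out: bottleneck 4, flow now 4.
Augment Res→u2→u3→Out: bottleneck 2, flow now 6.
Augment Res→u2→u4→Out: bottleneck 2, flow now 8.
No augmenting path remains; maximum flow = 8.
By max-flow min-cut, the minimum cut capacity equals the max flow.
In the residual graph, reachable from Res: {Res, u2, u3}.
Min-cut edges: Res→u1 (4), u2→u4 (2), u3→Out (2); capacity 4 + 2 + 2 = 8.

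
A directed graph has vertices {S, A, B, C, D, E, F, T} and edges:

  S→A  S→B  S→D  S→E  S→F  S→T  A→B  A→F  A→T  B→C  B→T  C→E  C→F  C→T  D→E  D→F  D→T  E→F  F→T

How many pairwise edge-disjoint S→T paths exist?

Assign every edge capacity 1; by Menger, the answer equals the max flow.
Path S→T (+1); total 1.
Path S→A→T (+1); total 2.
Path S→B→T (+1); total 3.
Path S→D→T (+1); total 4.
Path S→F→T (+1); total 5.
No residual S→T path; max flow = 5.
Certifying cut of size 5: {F→T, S→A, S→B, S→D, S→T}.

5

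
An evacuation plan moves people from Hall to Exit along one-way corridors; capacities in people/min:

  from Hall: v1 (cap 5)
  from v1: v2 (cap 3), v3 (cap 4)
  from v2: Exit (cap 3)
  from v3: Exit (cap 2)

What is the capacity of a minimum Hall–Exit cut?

5

Augment Hall→v1→v2→Exit: bottleneck 3, flow now 3.
Augment Hall→v1→v3→Exit: bottleneck 2, flow now 5.
No augmenting path remains; maximum flow = 5.
By max-flow min-cut, the minimum cut capacity equals the max flow.
In the residual graph, reachable from Hall: {Hall}.
Min-cut edges: Hall→v1 (5); capacity 5 = 5.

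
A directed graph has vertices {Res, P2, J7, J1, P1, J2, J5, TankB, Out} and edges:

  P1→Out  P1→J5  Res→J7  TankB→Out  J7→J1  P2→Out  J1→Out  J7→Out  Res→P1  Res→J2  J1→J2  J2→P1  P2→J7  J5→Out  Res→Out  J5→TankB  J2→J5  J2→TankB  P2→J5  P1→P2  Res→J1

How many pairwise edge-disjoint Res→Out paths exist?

Assign every edge capacity 1; by Menger, the answer equals the max flow.
Path Res→Out (+1); total 1.
Path Res→J7→Out (+1); total 2.
Path Res→J1→Out (+1); total 3.
Path Res→P1→Out (+1); total 4.
Path Res→J2→J5→Out (+1); total 5.
No residual Res→Out path; max flow = 5.
Certifying cut of size 5: {Res→J1, Res→J2, Res→J7, Res→Out, Res→P1}.

5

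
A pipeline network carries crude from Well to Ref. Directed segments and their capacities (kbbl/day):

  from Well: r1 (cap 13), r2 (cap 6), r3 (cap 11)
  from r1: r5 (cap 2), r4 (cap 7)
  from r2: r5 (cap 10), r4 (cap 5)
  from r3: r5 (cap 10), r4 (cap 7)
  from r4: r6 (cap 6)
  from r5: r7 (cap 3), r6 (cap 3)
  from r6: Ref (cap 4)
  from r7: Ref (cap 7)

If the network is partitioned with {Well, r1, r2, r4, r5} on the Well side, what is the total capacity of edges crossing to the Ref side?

Edges leaving {Well, r1, r2, r4, r5}: Well→r3 (11), r4→r6 (6), r5→r6 (3), r5→r7 (3).
Cut capacity = 11 + 6 + 3 + 3 = 23.

23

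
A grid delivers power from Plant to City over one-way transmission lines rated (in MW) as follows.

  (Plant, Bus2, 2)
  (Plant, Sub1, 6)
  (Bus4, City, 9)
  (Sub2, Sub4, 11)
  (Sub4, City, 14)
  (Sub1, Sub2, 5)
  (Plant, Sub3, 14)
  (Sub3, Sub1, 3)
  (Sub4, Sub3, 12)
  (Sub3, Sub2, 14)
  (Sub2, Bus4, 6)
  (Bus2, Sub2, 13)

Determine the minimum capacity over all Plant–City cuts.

17

Augment Plant→Sub3→Sub2→Bus4→City: bottleneck 6, flow now 6.
Augment Plant→Sub3→Sub2→Sub4→City: bottleneck 8, flow now 14.
Augment Plant→Bus2→Sub2→Sub4→City: bottleneck 2, flow now 16.
Augment Plant→Sub1→Sub2→Sub4→City: bottleneck 1, flow now 17.
No augmenting path remains; maximum flow = 17.
By max-flow min-cut, the minimum cut capacity equals the max flow.
In the residual graph, reachable from Plant: {Plant, Sub3, Bus2, Sub1, Sub2}.
Min-cut edges: Sub2→Bus4 (6), Sub2→Sub4 (11); capacity 6 + 11 = 17.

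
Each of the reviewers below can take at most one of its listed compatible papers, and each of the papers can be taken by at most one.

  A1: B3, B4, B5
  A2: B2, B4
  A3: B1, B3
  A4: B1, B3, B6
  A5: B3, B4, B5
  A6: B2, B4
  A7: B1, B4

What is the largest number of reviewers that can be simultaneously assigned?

Unit-capacity flow: source→left, listed edges, right→sink; max matching = max flow.
Augmenting path A1→B3 (+1); matched 1.
Augmenting path A2→B2 (+1); matched 2.
Augmenting path A3→B1 (+1); matched 3.
Augmenting path A4→B6 (+1); matched 4.
Augmenting path A5→B4 (+1); matched 5.
Augmenting path A6→B4→A5→B5 (+1); matched 6.
No augmenting path remains; maximum matching = 6.
König certificate: {A4, B1, B2, B3, B4, B5} is a vertex cover of size 6 (every listed pair touches it), so no matching can be larger.

6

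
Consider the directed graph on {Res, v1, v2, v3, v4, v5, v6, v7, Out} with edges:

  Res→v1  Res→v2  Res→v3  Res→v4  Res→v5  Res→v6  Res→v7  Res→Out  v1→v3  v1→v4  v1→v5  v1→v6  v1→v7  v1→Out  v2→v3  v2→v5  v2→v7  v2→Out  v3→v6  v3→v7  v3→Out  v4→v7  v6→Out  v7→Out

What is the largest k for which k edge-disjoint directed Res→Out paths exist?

Assign every edge capacity 1; by Menger, the answer equals the max flow.
Path Res→Out (+1); total 1.
Path Res→v1→Out (+1); total 2.
Path Res→v2→Out (+1); total 3.
Path Res→v3→Out (+1); total 4.
Path Res→v6→Out (+1); total 5.
Path Res→v7→Out (+1); total 6.
No residual Res→Out path; max flow = 6.
Certifying cut of size 6: {Res→Out, Res→v1, Res→v2, Res→v3, Res→v6, v7→Out}.

6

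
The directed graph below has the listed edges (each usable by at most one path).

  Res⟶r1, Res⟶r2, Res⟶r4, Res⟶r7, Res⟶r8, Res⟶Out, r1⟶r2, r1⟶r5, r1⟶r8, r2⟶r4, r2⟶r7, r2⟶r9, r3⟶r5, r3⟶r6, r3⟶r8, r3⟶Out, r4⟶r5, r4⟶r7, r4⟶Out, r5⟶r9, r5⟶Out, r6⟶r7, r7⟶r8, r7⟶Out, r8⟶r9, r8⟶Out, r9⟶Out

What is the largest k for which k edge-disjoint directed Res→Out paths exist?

Assign every edge capacity 1; by Menger, the answer equals the max flow.
Path Res→Out (+1); total 1.
Path Res→r4→Out (+1); total 2.
Path Res→r7→Out (+1); total 3.
Path Res→r8→Out (+1); total 4.
Path Res→r1→r5→Out (+1); total 5.
Path Res→r2→r9→Out (+1); total 6.
No residual Res→Out path; max flow = 6.
Certifying cut of size 6: {Res→Out, Res→r1, Res→r2, Res→r4, Res→r7, Res→r8}.

6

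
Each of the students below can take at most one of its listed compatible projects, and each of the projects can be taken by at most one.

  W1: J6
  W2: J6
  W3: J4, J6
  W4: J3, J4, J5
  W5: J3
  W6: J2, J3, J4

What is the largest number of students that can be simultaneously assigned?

5

Unit-capacity flow: source→left, listed edges, right→sink; max matching = max flow.
Augmenting path W1→J6 (+1); matched 1.
Augmenting path W3→J4 (+1); matched 2.
Augmenting path W4→J3 (+1); matched 3.
Augmenting path W6→J2 (+1); matched 4.
Augmenting path W5→J3→W4→J5 (+1); matched 5.
No augmenting path remains; maximum matching = 5.
König certificate: {W3, W4, W5, W6, J6} is a vertex cover of size 5 (every listed pair touches it), so no matching can be larger.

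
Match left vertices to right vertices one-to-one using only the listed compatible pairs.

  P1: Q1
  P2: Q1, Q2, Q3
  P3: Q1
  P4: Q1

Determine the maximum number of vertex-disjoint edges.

2

Unit-capacity flow: source→left, listed edges, right→sink; max matching = max flow.
Augmenting path P1→Q1 (+1); matched 1.
Augmenting path P2→Q2 (+1); matched 2.
No augmenting path remains; maximum matching = 2.
König certificate: {P2, Q1} is a vertex cover of size 2 (every listed pair touches it), so no matching can be larger.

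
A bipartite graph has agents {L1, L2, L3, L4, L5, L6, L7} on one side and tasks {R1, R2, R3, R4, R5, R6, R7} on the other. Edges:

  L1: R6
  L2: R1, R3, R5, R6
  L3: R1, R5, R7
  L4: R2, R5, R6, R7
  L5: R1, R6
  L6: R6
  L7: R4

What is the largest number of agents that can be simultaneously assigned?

Unit-capacity flow: source→left, listed edges, right→sink; max matching = max flow.
Augmenting path L1→R6 (+1); matched 1.
Augmenting path L2→R1 (+1); matched 2.
Augmenting path L3→R5 (+1); matched 3.
Augmenting path L4→R2 (+1); matched 4.
Augmenting path L7→R4 (+1); matched 5.
Augmenting path L5→R1→L2→R3 (+1); matched 6.
No augmenting path remains; maximum matching = 6.
König certificate: {L2, L3, L4, L5, L7, R6} is a vertex cover of size 6 (every listed pair touches it), so no matching can be larger.

6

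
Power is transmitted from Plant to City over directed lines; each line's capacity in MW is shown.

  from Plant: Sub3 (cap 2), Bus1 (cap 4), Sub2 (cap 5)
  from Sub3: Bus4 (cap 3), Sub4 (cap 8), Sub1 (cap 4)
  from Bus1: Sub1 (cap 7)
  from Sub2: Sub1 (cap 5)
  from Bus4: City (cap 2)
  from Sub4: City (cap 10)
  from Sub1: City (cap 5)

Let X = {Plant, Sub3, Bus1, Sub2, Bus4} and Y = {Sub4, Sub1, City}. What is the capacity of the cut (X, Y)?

Edges leaving {Plant, Sub3, Bus1, Sub2, Bus4}: Sub3→Sub4 (8), Sub3→Sub1 (4), Bus1→Sub1 (7), Sub2→Sub1 (5), Bus4→City (2).
Cut capacity = 8 + 4 + 7 + 5 + 2 = 26.

26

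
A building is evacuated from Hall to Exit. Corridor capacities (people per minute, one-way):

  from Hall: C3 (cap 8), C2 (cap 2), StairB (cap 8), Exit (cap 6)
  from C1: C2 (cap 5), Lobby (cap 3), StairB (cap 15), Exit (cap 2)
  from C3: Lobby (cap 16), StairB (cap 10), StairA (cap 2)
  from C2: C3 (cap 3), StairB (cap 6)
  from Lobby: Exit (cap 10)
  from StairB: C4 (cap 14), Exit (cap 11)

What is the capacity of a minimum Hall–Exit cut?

Augment Hall→Exit: bottleneck 6, flow now 6.
Augment Hall→StairB→Exit: bottleneck 8, flow now 14.
Augment Hall→C3→Lobby→Exit: bottleneck 8, flow now 22.
Augment Hall→C2→StairB→Exit: bottleneck 2, flow now 24.
No augmenting path remains; maximum flow = 24.
By max-flow min-cut, the minimum cut capacity equals the max flow.
In the residual graph, reachable from Hall: {Hall}.
Min-cut edges: Hall→C3 (8), Hall→C2 (2), Hall→StairB (8), Hall→Exit (6); capacity 8 + 2 + 8 + 6 = 24.

24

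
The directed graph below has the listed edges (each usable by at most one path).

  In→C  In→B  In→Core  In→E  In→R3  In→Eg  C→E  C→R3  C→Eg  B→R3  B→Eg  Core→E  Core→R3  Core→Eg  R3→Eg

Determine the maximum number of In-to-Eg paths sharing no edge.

Assign every edge capacity 1; by Menger, the answer equals the max flow.
Path In→Eg (+1); total 1.
Path In→C→Eg (+1); total 2.
Path In→B→Eg (+1); total 3.
Path In→Core→Eg (+1); total 4.
Path In→R3→Eg (+1); total 5.
No residual In→Eg path; max flow = 5.
Certifying cut of size 5: {In→B, In→C, In→Core, In→Eg, In→R3}.

5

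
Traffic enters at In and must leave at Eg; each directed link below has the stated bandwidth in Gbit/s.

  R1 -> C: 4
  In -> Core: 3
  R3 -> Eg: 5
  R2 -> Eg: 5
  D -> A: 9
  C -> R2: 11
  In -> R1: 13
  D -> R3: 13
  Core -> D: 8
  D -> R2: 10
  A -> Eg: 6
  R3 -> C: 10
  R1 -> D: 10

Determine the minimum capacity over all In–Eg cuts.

16

Augment In→Core→D→A→Eg: bottleneck 3, flow now 3.
Augment In→R1→C→R2→Eg: bottleneck 4, flow now 7.
Augment In→R1→D→A→Eg: bottleneck 3, flow now 10.
Augment In→R1→D→R2→Eg: bottleneck 1, flow now 11.
Augment In→R1→D→R3→Eg: bottleneck 5, flow now 16.
No augmenting path remains; maximum flow = 16.
By max-flow min-cut, the minimum cut capacity equals the max flow.
In the residual graph, reachable from In: {In}.
Min-cut edges: In→Core (3), In→R1 (13); capacity 3 + 13 = 16.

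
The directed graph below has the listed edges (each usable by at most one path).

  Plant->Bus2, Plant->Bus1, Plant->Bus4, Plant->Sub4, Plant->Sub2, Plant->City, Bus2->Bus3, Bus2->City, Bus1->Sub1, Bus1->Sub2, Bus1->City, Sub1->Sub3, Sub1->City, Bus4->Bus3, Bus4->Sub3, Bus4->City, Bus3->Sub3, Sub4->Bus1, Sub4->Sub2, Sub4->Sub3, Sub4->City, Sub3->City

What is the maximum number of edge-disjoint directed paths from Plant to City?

5

Assign every edge capacity 1; by Menger, the answer equals the max flow.
Path Plant→City (+1); total 1.
Path Plant→Bus2→City (+1); total 2.
Path Plant→Bus1→City (+1); total 3.
Path Plant→Bus4→City (+1); total 4.
Path Plant→Sub4→City (+1); total 5.
No residual Plant→City path; max flow = 5.
Certifying cut of size 5: {Plant→Bus1, Plant→Bus2, Plant→Bus4, Plant→City, Plant→Sub4}.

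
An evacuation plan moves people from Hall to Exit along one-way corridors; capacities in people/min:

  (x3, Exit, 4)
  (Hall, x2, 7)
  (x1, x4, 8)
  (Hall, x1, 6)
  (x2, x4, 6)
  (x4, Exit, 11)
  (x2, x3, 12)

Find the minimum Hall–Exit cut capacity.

Augment Hall→x1→x4→Exit: bottleneck 6, flow now 6.
Augment Hall→x2→x3→Exit: bottleneck 4, flow now 10.
Augment Hall→x2→x4→Exit: bottleneck 3, flow now 13.
No augmenting path remains; maximum flow = 13.
By max-flow min-cut, the minimum cut capacity equals the max flow.
In the residual graph, reachable from Hall: {Hall}.
Min-cut edges: Hall→x1 (6), Hall→x2 (7); capacity 6 + 7 = 13.

13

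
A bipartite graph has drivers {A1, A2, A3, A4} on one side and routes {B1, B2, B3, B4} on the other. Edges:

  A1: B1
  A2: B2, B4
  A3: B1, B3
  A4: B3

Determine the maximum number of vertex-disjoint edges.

Unit-capacity flow: source→left, listed edges, right→sink; max matching = max flow.
Augmenting path A1→B1 (+1); matched 1.
Augmenting path A2→B2 (+1); matched 2.
Augmenting path A3→B3 (+1); matched 3.
No augmenting path remains; maximum matching = 3.
König certificate: {A2, B1, B3} is a vertex cover of size 3 (every listed pair touches it), so no matching can be larger.

3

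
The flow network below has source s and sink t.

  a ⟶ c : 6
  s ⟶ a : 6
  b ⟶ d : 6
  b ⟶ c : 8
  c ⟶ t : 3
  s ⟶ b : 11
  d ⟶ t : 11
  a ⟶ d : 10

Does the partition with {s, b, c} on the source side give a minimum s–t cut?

No — its capacity is 15, but the minimum cut has capacity 14.

Given cut capacity: 6 + 6 + 3 = 15.
Augment s→a→c→t: bottleneck 3, flow now 3.
Augment s→a→d→t: bottleneck 3, flow now 6.
Augment s→b→d→t: bottleneck 6, flow now 12.
Augment s→b→c→a→d→t: bottleneck 2, flow now 14. (uses reverse residual edge)
No augmenting path remains; maximum flow = 14.
In the residual graph, reachable from s: {s, a, b, c, d}.
Min-cut edges: c→t (3), d→t (11); capacity 3 + 11 = 14.
Cut capacity 15 exceeds the max flow 14, so it is not minimum.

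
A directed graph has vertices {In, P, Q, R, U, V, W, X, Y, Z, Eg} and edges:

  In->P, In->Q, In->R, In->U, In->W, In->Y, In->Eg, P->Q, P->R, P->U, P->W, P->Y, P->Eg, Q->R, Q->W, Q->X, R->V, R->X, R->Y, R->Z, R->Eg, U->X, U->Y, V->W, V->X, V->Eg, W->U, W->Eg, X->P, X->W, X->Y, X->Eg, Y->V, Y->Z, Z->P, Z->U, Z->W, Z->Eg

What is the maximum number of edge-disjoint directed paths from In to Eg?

Assign every edge capacity 1; by Menger, the answer equals the max flow.
Path In→Eg (+1); total 1.
Path In→P→Eg (+1); total 2.
Path In→R→Eg (+1); total 3.
Path In→W→Eg (+1); total 4.
Path In→Q→X→Eg (+1); total 5.
Path In→Y→V→Eg (+1); total 6.
Path In→U→Y→Z→Eg (+1); total 7.
No residual In→Eg path; max flow = 7.
Certifying cut of size 7: {In→Eg, In→P, In→Q, In→R, In→U, In→W, In→Y}.

7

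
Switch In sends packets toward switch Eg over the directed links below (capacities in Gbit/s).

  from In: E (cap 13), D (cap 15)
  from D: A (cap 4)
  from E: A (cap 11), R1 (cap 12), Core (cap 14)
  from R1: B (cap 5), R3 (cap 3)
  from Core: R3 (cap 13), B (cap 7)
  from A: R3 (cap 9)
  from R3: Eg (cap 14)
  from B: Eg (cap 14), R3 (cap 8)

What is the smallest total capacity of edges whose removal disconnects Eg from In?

Augment In→D→A→R3→Eg: bottleneck 4, flow now 4.
Augment In→E→R1→R3→Eg: bottleneck 3, flow now 7.
Augment In→E→R1→B→Eg: bottleneck 5, flow now 12.
Augment In→E→Core→R3→Eg: bottleneck 5, flow now 17.
No augmenting path remains; maximum flow = 17.
By max-flow min-cut, the minimum cut capacity equals the max flow.
In the residual graph, reachable from In: {In, D}.
Min-cut edges: In→E (13), D→A (4); capacity 13 + 4 = 17.

17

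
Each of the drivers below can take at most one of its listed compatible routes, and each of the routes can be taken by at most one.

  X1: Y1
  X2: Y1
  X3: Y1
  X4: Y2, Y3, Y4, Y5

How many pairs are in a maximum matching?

Unit-capacity flow: source→left, listed edges, right→sink; max matching = max flow.
Augmenting path X1→Y1 (+1); matched 1.
Augmenting path X4→Y2 (+1); matched 2.
No augmenting path remains; maximum matching = 2.
König certificate: {X4, Y1} is a vertex cover of size 2 (every listed pair touches it), so no matching can be larger.

2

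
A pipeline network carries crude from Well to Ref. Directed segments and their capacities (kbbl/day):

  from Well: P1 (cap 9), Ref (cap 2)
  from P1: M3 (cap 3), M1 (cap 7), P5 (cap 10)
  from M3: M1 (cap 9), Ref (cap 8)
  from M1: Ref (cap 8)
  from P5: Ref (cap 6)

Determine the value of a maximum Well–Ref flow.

Augment Well→Ref: bottleneck 2, flow now 2.
Augment Well→P1→M3→Ref: bottleneck 3, flow now 5.
Augment Well→P1→M1→Ref: bottleneck 6, flow now 11.
No augmenting path remains; maximum flow = 11.
In the residual graph, reachable from Well: {Well}.
Min-cut edges: Well→P1 (9), Well→Ref (2); capacity 9 + 2 = 11.
This cut is saturated, so no flow can exceed 11.

11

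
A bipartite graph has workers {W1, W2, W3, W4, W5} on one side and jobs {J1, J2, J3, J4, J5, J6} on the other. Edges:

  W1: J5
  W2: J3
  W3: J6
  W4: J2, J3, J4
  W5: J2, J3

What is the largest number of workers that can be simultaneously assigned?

5

Unit-capacity flow: source→left, listed edges, right→sink; max matching = max flow.
Augmenting path W1→J5 (+1); matched 1.
Augmenting path W2→J3 (+1); matched 2.
Augmenting path W3→J6 (+1); matched 3.
Augmenting path W4→J2 (+1); matched 4.
Augmenting path W5→J2→W4→J4 (+1); matched 5.
No augmenting path remains; maximum matching = 5.
König certificate: {W1, W2, W3, W4, W5} is a vertex cover of size 5 (every listed pair touches it), so no matching can be larger.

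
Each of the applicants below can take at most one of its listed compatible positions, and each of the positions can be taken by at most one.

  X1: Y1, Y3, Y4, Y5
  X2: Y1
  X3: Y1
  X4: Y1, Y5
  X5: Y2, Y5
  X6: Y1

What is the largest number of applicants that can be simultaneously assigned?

4

Unit-capacity flow: source→left, listed edges, right→sink; max matching = max flow.
Augmenting path X1→Y1 (+1); matched 1.
Augmenting path X4→Y5 (+1); matched 2.
Augmenting path X5→Y2 (+1); matched 3.
Augmenting path X2→Y1→X1→Y3 (+1); matched 4.
No augmenting path remains; maximum matching = 4.
König certificate: {X1, X4, X5, Y1} is a vertex cover of size 4 (every listed pair touches it), so no matching can be larger.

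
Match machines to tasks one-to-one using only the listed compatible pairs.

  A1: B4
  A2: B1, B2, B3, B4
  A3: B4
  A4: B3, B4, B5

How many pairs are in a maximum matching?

Unit-capacity flow: source→left, listed edges, right→sink; max matching = max flow.
Augmenting path A1→B4 (+1); matched 1.
Augmenting path A2→B1 (+1); matched 2.
Augmenting path A4→B3 (+1); matched 3.
No augmenting path remains; maximum matching = 3.
König certificate: {A2, A4, B4} is a vertex cover of size 3 (every listed pair touches it), so no matching can be larger.

3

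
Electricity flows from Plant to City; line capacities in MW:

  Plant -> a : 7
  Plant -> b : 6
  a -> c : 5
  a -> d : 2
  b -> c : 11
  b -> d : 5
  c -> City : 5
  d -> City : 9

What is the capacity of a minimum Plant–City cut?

12

Augment Plant→a→c→City: bottleneck 5, flow now 5.
Augment Plant→a→d→City: bottleneck 2, flow now 7.
Augment Plant→b→d→City: bottleneck 5, flow now 12.
No augmenting path remains; maximum flow = 12.
By max-flow min-cut, the minimum cut capacity equals the max flow.
In the residual graph, reachable from Plant: {Plant, a, b, c}.
Min-cut edges: a→d (2), b→d (5), c→City (5); capacity 2 + 5 + 5 = 12.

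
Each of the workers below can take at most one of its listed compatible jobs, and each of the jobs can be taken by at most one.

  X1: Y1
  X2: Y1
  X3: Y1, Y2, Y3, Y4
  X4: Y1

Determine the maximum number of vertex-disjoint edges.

2

Unit-capacity flow: source→left, listed edges, right→sink; max matching = max flow.
Augmenting path X1→Y1 (+1); matched 1.
Augmenting path X3→Y2 (+1); matched 2.
No augmenting path remains; maximum matching = 2.
König certificate: {X3, Y1} is a vertex cover of size 2 (every listed pair touches it), so no matching can be larger.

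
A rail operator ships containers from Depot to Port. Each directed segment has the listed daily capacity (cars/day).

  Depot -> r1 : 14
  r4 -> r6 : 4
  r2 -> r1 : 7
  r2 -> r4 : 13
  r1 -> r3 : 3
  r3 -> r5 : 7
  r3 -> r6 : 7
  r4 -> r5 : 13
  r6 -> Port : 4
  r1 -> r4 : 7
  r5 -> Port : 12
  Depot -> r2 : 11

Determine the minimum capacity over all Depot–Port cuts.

Augment Depot→r1→r3→r5→Port: bottleneck 3, flow now 3.
Augment Depot→r1→r4→r5→Port: bottleneck 7, flow now 10.
Augment Depot→r2→r4→r5→Port: bottleneck 2, flow now 12.
Augment Depot→r2→r4→r6→Port: bottleneck 4, flow now 16.
No augmenting path remains; maximum flow = 16.
By max-flow min-cut, the minimum cut capacity equals the max flow.
In the residual graph, reachable from Depot: {Depot, r1, r2, r3, r4, r5, r6}.
Min-cut edges: r5→Port (12), r6→Port (4); capacity 12 + 4 = 16.

16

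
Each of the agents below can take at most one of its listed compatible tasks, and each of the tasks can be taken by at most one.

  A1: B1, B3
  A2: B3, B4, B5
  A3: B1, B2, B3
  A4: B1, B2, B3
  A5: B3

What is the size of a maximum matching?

4

Unit-capacity flow: source→left, listed edges, right→sink; max matching = max flow.
Augmenting path A1→B1 (+1); matched 1.
Augmenting path A2→B3 (+1); matched 2.
Augmenting path A3→B2 (+1); matched 3.
Augmenting path A4→B3→A2→B4 (+1); matched 4.
No augmenting path remains; maximum matching = 4.
König certificate: {A2, B1, B2, B3} is a vertex cover of size 4 (every listed pair touches it), so no matching can be larger.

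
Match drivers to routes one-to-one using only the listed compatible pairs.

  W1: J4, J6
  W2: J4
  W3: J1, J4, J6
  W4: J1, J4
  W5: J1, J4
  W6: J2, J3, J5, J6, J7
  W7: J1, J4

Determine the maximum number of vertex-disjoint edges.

Unit-capacity flow: source→left, listed edges, right→sink; max matching = max flow.
Augmenting path W1→J4 (+1); matched 1.
Augmenting path W3→J1 (+1); matched 2.
Augmenting path W6→J2 (+1); matched 3.
Augmenting path W2→J4→W1→J6 (+1); matched 4.
No augmenting path remains; maximum matching = 4.
König certificate: {W6, J1, J4, J6} is a vertex cover of size 4 (every listed pair touches it), so no matching can be larger.

4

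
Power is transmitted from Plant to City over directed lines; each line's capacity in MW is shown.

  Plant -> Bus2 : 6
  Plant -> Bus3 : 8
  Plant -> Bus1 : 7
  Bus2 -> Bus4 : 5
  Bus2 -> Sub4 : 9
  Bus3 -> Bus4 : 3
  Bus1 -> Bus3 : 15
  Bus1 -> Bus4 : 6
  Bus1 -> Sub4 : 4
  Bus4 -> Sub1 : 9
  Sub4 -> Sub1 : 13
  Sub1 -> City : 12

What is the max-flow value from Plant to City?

12

Augment Plant→Bus2→Bus4→Sub1→City: bottleneck 5, flow now 5.
Augment Plant→Bus2→Sub4→Sub1→City: bottleneck 1, flow now 6.
Augment Plant→Bus3→Bus4→Sub1→City: bottleneck 3, flow now 9.
Augment Plant→Bus1→Bus4→Sub1→City: bottleneck 1, flow now 10.
Augment Plant→Bus1→Sub4→Sub1→City: bottleneck 2, flow now 12.
No augmenting path remains; maximum flow = 12.
In the residual graph, reachable from Plant: {Plant, Bus2, Bus3, Bus1, Bus4, Sub4, Sub1}.
Min-cut edges: Sub1→City (12); capacity 12 = 12.
This cut is saturated, so no flow can exceed 12.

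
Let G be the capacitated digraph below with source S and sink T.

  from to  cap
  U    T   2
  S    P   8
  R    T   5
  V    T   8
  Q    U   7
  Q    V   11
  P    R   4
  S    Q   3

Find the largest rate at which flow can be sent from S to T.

Augment S→P→R→T: bottleneck 4, flow now 4.
Augment S→Q→U→T: bottleneck 2, flow now 6.
Augment S→Q→V→T: bottleneck 1, flow now 7.
No augmenting path remains; maximum flow = 7.
In the residual graph, reachable from S: {S, P}.
Min-cut edges: S→Q (3), P→R (4); capacity 3 + 4 = 7.
This cut is saturated, so no flow can exceed 7.

7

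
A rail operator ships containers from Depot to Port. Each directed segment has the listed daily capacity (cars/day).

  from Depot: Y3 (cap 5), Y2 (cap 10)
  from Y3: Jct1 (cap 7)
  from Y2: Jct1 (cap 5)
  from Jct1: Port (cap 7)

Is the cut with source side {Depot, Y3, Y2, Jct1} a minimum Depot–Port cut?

Given cut capacity: 7 = 7.
Augment Depot→Y3→Jct1→Port: bottleneck 5, flow now 5.
Augment Depot→Y2→Jct1→Port: bottleneck 2, flow now 7.
No augmenting path remains; maximum flow = 7.
Cut capacity 7 equals the max flow, so it is a minimum cut.

Yes — it is a minimum cut (capacity 7).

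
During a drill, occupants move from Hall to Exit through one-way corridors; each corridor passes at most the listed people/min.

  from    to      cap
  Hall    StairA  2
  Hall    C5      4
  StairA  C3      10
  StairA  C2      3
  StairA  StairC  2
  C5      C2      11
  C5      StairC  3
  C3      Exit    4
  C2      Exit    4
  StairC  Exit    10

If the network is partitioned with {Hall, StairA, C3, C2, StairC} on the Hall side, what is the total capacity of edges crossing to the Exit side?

22

Edges leaving {Hall, StairA, C3, C2, StairC}: Hall→C5 (4), C3→Exit (4), C2→Exit (4), StairC→Exit (10).
Cut capacity = 4 + 4 + 4 + 10 = 22.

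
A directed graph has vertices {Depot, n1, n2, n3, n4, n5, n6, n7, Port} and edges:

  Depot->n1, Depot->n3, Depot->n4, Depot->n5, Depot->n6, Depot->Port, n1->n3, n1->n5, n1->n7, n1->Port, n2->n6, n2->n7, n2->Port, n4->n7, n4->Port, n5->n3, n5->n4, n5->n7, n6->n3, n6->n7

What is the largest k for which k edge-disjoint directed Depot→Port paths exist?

Assign every edge capacity 1; by Menger, the answer equals the max flow.
Path Depot→Port (+1); total 1.
Path Depot→n1→Port (+1); total 2.
Path Depot→n4→Port (+1); total 3.
No residual Depot→Port path; max flow = 3.
Certifying cut of size 3: {Depot→Port, Depot→n1, n4→Port}.

3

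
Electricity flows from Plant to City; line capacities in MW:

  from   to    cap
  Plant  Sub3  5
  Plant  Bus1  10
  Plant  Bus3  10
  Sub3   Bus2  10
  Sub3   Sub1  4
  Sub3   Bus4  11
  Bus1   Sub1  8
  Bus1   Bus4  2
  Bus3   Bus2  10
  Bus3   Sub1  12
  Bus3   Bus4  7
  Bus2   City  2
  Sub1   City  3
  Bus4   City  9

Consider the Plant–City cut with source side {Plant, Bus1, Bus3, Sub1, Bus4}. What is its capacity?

27

Edges leaving {Plant, Bus1, Bus3, Sub1, Bus4}: Plant→Sub3 (5), Bus3→Bus2 (10), Sub1→City (3), Bus4→City (9).
Cut capacity = 5 + 10 + 3 + 9 = 27.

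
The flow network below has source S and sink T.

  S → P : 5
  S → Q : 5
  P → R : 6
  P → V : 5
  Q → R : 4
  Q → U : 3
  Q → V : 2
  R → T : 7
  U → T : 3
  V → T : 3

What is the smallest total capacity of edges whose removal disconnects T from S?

10

Augment S→P→R→T: bottleneck 5, flow now 5.
Augment S→Q→R→T: bottleneck 2, flow now 7.
Augment S→Q→U→T: bottleneck 3, flow now 10.
No augmenting path remains; maximum flow = 10.
By max-flow min-cut, the minimum cut capacity equals the max flow.
In the residual graph, reachable from S: {S}.
Min-cut edges: S→P (5), S→Q (5); capacity 5 + 5 = 10.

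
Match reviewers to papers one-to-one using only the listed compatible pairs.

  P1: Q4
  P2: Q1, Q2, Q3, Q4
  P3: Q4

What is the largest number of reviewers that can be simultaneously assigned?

Unit-capacity flow: source→left, listed edges, right→sink; max matching = max flow.
Augmenting path P1→Q4 (+1); matched 1.
Augmenting path P2→Q1 (+1); matched 2.
No augmenting path remains; maximum matching = 2.
König certificate: {P2, Q4} is a vertex cover of size 2 (every listed pair touches it), so no matching can be larger.

2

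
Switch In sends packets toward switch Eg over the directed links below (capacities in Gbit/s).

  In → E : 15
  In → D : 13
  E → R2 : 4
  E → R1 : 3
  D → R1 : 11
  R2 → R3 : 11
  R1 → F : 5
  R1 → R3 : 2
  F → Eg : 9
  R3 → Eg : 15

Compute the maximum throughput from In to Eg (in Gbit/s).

11

Augment In→E→R2→R3→Eg: bottleneck 4, flow now 4.
Augment In→E→R1→F→Eg: bottleneck 3, flow now 7.
Augment In→D→R1→F→Eg: bottleneck 2, flow now 9.
Augment In→D→R1→R3→Eg: bottleneck 2, flow now 11.
No augmenting path remains; maximum flow = 11.
In the residual graph, reachable from In: {In, E, D, R1}.
Min-cut edges: E→R2 (4), R1→F (5), R1→R3 (2); capacity 4 + 5 + 2 = 11.
This cut is saturated, so no flow can exceed 11.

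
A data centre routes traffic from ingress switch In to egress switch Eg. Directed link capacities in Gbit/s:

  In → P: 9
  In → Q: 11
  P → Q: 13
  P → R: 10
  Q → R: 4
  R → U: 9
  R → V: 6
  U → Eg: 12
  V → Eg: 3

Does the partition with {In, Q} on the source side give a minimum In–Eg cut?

No — its capacity is 13, but the minimum cut has capacity 12.

Given cut capacity: 9 + 4 = 13.
Augment In→P→R→U→Eg: bottleneck 9, flow now 9.
Augment In→Q→R→V→Eg: bottleneck 3, flow now 12.
No augmenting path remains; maximum flow = 12.
In the residual graph, reachable from In: {In, P, Q, R, V}.
Min-cut edges: R→U (9), V→Eg (3); capacity 9 + 3 = 12.
Cut capacity 13 exceeds the max flow 12, so it is not minimum.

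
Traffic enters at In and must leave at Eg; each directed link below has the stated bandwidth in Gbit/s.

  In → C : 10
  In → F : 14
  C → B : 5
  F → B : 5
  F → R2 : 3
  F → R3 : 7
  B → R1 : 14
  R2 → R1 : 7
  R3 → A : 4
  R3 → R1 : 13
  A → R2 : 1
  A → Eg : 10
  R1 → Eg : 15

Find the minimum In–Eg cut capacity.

Augment In→C→B→R1→Eg: bottleneck 5, flow now 5.
Augment In→F→B→R1→Eg: bottleneck 5, flow now 10.
Augment In→F→R2→R1→Eg: bottleneck 3, flow now 13.
Augment In→F→R3→A→Eg: bottleneck 4, flow now 17.
Augment In→F→R3→R1→Eg: bottleneck 2, flow now 19.
No augmenting path remains; maximum flow = 19.
By max-flow min-cut, the minimum cut capacity equals the max flow.
In the residual graph, reachable from In: {In, C}.
Min-cut edges: In→F (14), C→B (5); capacity 14 + 5 = 19.

19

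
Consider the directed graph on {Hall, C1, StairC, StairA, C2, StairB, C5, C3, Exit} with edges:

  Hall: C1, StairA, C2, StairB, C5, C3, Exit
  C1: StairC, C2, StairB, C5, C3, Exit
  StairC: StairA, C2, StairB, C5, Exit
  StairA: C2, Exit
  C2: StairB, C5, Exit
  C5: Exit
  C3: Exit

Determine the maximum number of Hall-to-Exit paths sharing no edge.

Assign every edge capacity 1; by Menger, the answer equals the max flow.
Path Hall→Exit (+1); total 1.
Path Hall→C1→Exit (+1); total 2.
Path Hall→StairA→Exit (+1); total 3.
Path Hall→C2→Exit (+1); total 4.
Path Hall→C5→Exit (+1); total 5.
Path Hall→C3→Exit (+1); total 6.
No residual Hall→Exit path; max flow = 6.
Certifying cut of size 6: {Hall→C1, Hall→C2, Hall→C3, Hall→C5, Hall→Exit, Hall→StairA}.

6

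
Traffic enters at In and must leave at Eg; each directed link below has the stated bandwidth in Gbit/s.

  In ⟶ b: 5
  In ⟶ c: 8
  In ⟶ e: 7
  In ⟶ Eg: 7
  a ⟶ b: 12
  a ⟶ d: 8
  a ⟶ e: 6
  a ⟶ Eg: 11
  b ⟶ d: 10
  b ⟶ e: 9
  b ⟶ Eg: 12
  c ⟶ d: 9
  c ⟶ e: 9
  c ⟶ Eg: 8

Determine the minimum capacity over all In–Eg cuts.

20

Augment In→Eg: bottleneck 7, flow now 7.
Augment In→b→Eg: bottleneck 5, flow now 12.
Augment In→c→Eg: bottleneck 8, flow now 20.
No augmenting path remains; maximum flow = 20.
By max-flow min-cut, the minimum cut capacity equals the max flow.
In the residual graph, reachable from In: {In, e}.
Min-cut edges: In→b (5), In→c (8), In→Eg (7); capacity 5 + 8 + 7 = 20.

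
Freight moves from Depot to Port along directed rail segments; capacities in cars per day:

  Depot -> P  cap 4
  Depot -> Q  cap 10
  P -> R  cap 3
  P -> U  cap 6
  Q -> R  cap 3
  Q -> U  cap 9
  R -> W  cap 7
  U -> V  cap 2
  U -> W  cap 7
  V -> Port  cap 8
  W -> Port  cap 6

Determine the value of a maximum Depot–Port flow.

8

Augment Depot→P→R→W→Port: bottleneck 3, flow now 3.
Augment Depot→P→U→V→Port: bottleneck 1, flow now 4.
Augment Depot→Q→R→W→Port: bottleneck 3, flow now 7.
Augment Depot→Q→U→V→Port: bottleneck 1, flow now 8.
No augmenting path remains; maximum flow = 8.
In the residual graph, reachable from Depot: {Depot, P, Q, R, U, W}.
Min-cut edges: U→V (2), W→Port (6); capacity 2 + 6 = 8.
This cut is saturated, so no flow can exceed 8.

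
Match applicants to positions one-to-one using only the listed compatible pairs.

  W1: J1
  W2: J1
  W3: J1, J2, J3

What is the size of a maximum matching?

2

Unit-capacity flow: source→left, listed edges, right→sink; max matching = max flow.
Augmenting path W1→J1 (+1); matched 1.
Augmenting path W3→J2 (+1); matched 2.
No augmenting path remains; maximum matching = 2.
König certificate: {W3, J1} is a vertex cover of size 2 (every listed pair touches it), so no matching can be larger.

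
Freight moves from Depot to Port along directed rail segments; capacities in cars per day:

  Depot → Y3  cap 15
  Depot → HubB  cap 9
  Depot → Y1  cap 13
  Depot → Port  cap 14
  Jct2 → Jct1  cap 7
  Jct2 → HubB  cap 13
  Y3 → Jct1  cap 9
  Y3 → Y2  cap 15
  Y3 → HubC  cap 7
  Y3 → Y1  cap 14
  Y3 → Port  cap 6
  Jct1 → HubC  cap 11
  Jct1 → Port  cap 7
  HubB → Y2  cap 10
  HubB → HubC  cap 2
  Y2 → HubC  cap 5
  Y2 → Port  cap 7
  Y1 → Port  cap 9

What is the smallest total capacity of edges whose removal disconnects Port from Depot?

Augment Depot→Port: bottleneck 14, flow now 14.
Augment Depot→Y3→Port: bottleneck 6, flow now 20.
Augment Depot→Y1→Port: bottleneck 9, flow now 29.
Augment Depot→Y3→Jct1→Port: bottleneck 7, flow now 36.
Augment Depot→Y3→Y2→Port: bottleneck 2, flow now 38.
Augment Depot→HubB→Y2→Port: bottleneck 5, flow now 43.
No augmenting path remains; maximum flow = 43.
By max-flow min-cut, the minimum cut capacity equals the max flow.
In the residual graph, reachable from Depot: {Depot, Y3, Jct1, HubB, Y2, HubC, Y1}.
Min-cut edges: Depot→Port (14), Y3→Port (6), Jct1→Port (7), Y2→Port (7), Y1→Port (9); capacity 14 + 6 + 7 + 7 + 9 = 43.

43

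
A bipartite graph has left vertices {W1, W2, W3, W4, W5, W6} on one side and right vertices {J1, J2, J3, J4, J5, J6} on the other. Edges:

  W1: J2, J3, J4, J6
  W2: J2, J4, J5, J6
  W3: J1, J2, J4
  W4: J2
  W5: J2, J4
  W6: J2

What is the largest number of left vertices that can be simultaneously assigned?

Unit-capacity flow: source→left, listed edges, right→sink; max matching = max flow.
Augmenting path W1→J2 (+1); matched 1.
Augmenting path W2→J4 (+1); matched 2.
Augmenting path W3→J1 (+1); matched 3.
Augmenting path W4→J2→W1→J3 (+1); matched 4.
Augmenting path W5→J4→W2→J5 (+1); matched 5.
No augmenting path remains; maximum matching = 5.
König certificate: {W1, W2, W3, W5, J2} is a vertex cover of size 5 (every listed pair touches it), so no matching can be larger.

5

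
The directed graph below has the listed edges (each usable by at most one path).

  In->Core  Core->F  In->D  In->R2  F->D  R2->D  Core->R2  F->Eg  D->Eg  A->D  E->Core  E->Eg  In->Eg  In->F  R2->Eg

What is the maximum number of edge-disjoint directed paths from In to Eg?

Assign every edge capacity 1; by Menger, the answer equals the max flow.
Path In→Eg (+1); total 1.
Path In→R2→Eg (+1); total 2.
Path In→F→Eg (+1); total 3.
Path In→D→Eg (+1); total 4.
No residual In→Eg path; max flow = 4.
Certifying cut of size 4: {D→Eg, F→Eg, In→Eg, R2→Eg}.

4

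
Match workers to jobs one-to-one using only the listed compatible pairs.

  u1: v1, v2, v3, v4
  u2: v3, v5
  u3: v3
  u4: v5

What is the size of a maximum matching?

3

Unit-capacity flow: source→left, listed edges, right→sink; max matching = max flow.
Augmenting path u1→v1 (+1); matched 1.
Augmenting path u2→v3 (+1); matched 2.
Augmenting path u4→v5 (+1); matched 3.
No augmenting path remains; maximum matching = 3.
König certificate: {u1, v3, v5} is a vertex cover of size 3 (every listed pair touches it), so no matching can be larger.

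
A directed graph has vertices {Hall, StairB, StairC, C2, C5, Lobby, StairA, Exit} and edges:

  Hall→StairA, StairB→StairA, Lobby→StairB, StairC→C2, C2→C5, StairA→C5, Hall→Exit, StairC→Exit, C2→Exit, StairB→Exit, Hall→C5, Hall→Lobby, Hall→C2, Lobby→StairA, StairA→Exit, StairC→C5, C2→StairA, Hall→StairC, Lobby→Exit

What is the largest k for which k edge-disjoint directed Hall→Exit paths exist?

5

Assign every edge capacity 1; by Menger, the answer equals the max flow.
Path Hall→Exit (+1); total 1.
Path Hall→StairC→Exit (+1); total 2.
Path Hall→C2→Exit (+1); total 3.
Path Hall→Lobby→Exit (+1); total 4.
Path Hall→StairA→Exit (+1); total 5.
No residual Hall→Exit path; max flow = 5.
Certifying cut of size 5: {Hall→C2, Hall→Exit, Hall→Lobby, Hall→StairA, Hall→StairC}.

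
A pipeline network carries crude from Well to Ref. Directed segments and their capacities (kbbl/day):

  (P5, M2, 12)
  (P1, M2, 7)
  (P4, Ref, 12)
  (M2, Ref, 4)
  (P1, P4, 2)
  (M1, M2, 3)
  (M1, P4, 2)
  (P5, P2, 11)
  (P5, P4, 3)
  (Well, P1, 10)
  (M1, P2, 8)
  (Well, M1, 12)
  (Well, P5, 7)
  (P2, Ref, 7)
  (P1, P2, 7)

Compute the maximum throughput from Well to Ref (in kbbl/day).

Augment Well→M1→M2→Ref: bottleneck 3, flow now 3.
Augment Well→M1→P2→Ref: bottleneck 7, flow now 10.
Augment Well→M1→P4→Ref: bottleneck 2, flow now 12.
Augment Well→P5→M2→Ref: bottleneck 1, flow now 13.
Augment Well→P5→P4→Ref: bottleneck 3, flow now 16.
Augment Well→P1→P4→Ref: bottleneck 2, flow now 18.
No augmenting path remains; maximum flow = 18.
In the residual graph, reachable from Well: {Well, M1, P5, P1, M2, P2}.
Min-cut edges: M1→P4 (2), P5→P4 (3), P1→P4 (2), M2→Ref (4), P2→Ref (7); capacity 2 + 3 + 2 + 4 + 7 = 18.
This cut is saturated, so no flow can exceed 18.

18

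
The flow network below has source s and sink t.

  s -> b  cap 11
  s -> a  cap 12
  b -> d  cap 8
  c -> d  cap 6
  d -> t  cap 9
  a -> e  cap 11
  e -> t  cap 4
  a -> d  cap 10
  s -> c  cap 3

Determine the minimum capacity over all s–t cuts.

Augment s→a→d→t: bottleneck 9, flow now 9.
Augment s→a→e→t: bottleneck 3, flow now 12.
Augment s→b→d→a→e→t: bottleneck 1, flow now 13. (uses reverse residual edge)
No augmenting path remains; maximum flow = 13.
By max-flow min-cut, the minimum cut capacity equals the max flow.
In the residual graph, reachable from s: {s, a, b, c, d, e}.
Min-cut edges: d→t (9), e→t (4); capacity 9 + 4 = 13.

13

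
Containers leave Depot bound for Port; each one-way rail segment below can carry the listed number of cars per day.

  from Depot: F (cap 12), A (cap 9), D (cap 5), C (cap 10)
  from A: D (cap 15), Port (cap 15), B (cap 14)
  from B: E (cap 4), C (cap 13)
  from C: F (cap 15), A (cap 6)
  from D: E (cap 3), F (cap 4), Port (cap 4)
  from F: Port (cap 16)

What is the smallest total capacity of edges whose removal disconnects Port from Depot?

35

Augment Depot→A→Port: bottleneck 9, flow now 9.
Augment Depot→D→Port: bottleneck 4, flow now 13.
Augment Depot→F→Port: bottleneck 12, flow now 25.
Augment Depot→C→A→Port: bottleneck 6, flow now 31.
Augment Depot→C→F→Port: bottleneck 4, flow now 35.
No augmenting path remains; maximum flow = 35.
By max-flow min-cut, the minimum cut capacity equals the max flow.
In the residual graph, reachable from Depot: {Depot, C, D, E, F}.
Min-cut edges: Depot→A (9), C→A (6), D→Port (4), F→Port (16); capacity 9 + 6 + 4 + 16 = 35.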